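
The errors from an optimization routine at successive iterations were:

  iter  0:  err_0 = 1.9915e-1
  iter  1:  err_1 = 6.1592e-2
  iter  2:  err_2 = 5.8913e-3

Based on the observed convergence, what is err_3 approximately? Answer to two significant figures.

5.4e-5

First estimate the order: p ≈ ln(err_2/err_1) / ln(err_1/err_0) = ln(5.8913e-3/6.1592e-2)/ln(6.1592e-2/1.9915e-1) = ln(0.0956504)/ln(0.309274) ≈ 2.0000.
Then err_3 ≈ err_2·(err_2/err_1)^p = 5.8913e-3·(0.0956504)^2.0000 = 5.8913e-3·0.009149 ≈ 5.39e-05.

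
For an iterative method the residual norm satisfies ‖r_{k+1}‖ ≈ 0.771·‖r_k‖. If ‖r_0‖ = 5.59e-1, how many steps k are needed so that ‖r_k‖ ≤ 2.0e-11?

93

After k steps, ‖r_k‖ ≈ 5.59e-1·0.771^k.
Need 0.771^k ≤ 2.0e-11/5.59e-1 = 3.57782e-11.
k ≥ ln(3.57782e-11)/ln(0.771) = -24.0537/-0.26007 = 92.489.
Smallest integer k = 93.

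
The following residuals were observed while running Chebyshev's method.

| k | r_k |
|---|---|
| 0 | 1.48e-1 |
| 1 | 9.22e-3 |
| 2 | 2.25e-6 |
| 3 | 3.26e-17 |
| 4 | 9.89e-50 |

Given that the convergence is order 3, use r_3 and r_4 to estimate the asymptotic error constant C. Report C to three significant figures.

C ≈ r_4 / r_3^3
  = 9.89e-50 / (3.26e-17)^3
  = 9.89e-50 / 3.4646e-50 ≈ 2.8546

2.85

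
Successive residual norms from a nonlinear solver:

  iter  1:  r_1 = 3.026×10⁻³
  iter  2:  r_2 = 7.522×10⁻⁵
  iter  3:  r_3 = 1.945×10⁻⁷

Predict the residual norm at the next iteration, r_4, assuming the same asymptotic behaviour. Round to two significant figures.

1.3e-11

First estimate the order: p ≈ ln(r_3/r_2) / ln(r_2/r_1) = ln(1.945×10⁻⁷/7.522×10⁻⁵)/ln(7.522×10⁻⁵/3.026×10⁻³) = ln(0.00258575)/ln(0.0248579) ≈ 1.6126.
Then r_4 ≈ r_3·(r_3/r_2)^p = 1.945×10⁻⁷·(0.00258575)^1.6126 = 1.945×10⁻⁷·6.7226e-05 ≈ 1.308e-11.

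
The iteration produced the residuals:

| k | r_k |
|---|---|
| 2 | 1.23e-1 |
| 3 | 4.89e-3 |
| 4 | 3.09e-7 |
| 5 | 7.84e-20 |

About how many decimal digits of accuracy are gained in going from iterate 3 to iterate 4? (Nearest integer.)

4

Digits gained ≈ log₁₀(r_3/r_4) = log₁₀(4.89e-3/3.09e-7) = log₁₀(15825.2) ≈ 4.199.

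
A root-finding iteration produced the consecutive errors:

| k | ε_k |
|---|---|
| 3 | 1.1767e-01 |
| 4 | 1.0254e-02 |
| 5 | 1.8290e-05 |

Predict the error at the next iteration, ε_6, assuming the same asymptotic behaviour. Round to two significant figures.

First estimate the order: p ≈ ln(ε_5/ε_4) / ln(ε_4/ε_3) = ln(1.8290e-05/1.0254e-02)/ln(1.0254e-02/1.1767e-01) = ln(0.00178369)/ln(0.087142) ≈ 2.5937.
Then ε_6 ≈ ε_5·(ε_5/ε_4)^p = 1.8290e-05·(0.00178369)^2.5937 = 1.8290e-05·7.42587e-08 ≈ 1.358e-12.

1.4e-12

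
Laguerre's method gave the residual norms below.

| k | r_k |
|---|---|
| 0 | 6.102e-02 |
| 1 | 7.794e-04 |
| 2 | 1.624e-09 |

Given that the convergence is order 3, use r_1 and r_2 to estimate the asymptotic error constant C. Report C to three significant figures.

C ≈ r_2 / r_1^3
  = 1.624e-09 / (7.794e-04)^3
  = 1.624e-09 / 4.73458e-10 ≈ 3.4301

3.43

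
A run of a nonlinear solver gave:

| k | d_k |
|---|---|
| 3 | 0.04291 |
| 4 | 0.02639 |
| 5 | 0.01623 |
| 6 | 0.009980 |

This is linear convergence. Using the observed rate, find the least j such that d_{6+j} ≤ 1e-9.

Rate ρ ≈ d_6/d_5 = 0.009980/0.01623 = 0.6149.
After j more steps, d_{6+j} ≈ 0.009980·ρ^j; need ρ^j ≤ 1e-9/0.009980 = 1.002e-07.
j ≥ ln(1.002e-07)/ln(0.6149) = -16.1161/-0.48630 = 33.140.
So 34 more iterations are needed.

34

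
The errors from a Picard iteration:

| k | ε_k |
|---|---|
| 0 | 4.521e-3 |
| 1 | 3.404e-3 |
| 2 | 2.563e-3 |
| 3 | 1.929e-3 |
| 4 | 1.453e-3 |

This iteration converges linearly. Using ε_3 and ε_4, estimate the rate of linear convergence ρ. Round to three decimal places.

ρ ≈ ε_4/ε_3 = 1.453e-3/1.929e-3 = 0.75324

0.753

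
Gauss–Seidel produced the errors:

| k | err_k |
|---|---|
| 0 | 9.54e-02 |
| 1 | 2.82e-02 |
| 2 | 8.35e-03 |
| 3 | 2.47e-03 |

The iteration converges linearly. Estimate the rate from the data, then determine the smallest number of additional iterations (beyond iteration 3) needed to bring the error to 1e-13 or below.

Rate ρ ≈ err_3/err_2 = 2.47e-03/8.35e-03 = 0.2958.
After j more steps, err_{3+j} ≈ 2.47e-03·ρ^j; need ρ^j ≤ 1e-13/2.47e-03 = 4.04858e-11.
j ≥ ln(4.04858e-11)/ln(0.2958) = -23.9301/-1.21807 = 19.646.
So 20 more iterations are needed.

20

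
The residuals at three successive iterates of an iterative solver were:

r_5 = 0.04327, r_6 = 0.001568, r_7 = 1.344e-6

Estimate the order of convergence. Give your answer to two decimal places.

2.13

p ≈ ln(r_7/r_6) / ln(r_6/r_5)
  = ln(1.344e-6/0.001568) / ln(0.001568/0.04327)
  = ln(0.000857143) / ln(0.0362376)
  = -7.06191 / -3.31766 ≈ 2.12858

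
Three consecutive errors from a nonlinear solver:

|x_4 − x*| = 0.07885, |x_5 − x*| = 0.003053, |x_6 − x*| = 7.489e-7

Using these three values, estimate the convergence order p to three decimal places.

p ≈ ln(|x_6 − x*|/|x_5 − x*|) / ln(|x_5 − x*|/|x_4 − x*|)
  = ln(7.489e-7/0.003053) / ln(0.003053/0.07885)
  = ln(0.0002453) / ln(0.0387191)
  = -8.313029 / -3.251422 ≈ 2.556736

2.557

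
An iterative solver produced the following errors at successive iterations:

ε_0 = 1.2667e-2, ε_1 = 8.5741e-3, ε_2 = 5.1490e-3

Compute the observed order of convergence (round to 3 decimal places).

p ≈ ln(ε_2/ε_1) / ln(ε_1/ε_0)
  = ln(5.1490e-3/8.5741e-3) / ln(8.5741e-3/1.2667e-2)
  = ln(0.60053) / ln(0.676885)
  = -0.509943 / -0.390254 ≈ 1.306695

1.307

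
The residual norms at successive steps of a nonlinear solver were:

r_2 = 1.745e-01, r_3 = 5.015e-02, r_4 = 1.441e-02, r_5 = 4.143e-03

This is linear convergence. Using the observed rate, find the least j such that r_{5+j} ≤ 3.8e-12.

Rate ρ ≈ r_5/r_4 = 4.143e-03/1.441e-02 = 0.2875.
After j more steps, r_{5+j} ≈ 4.143e-03·ρ^j; need ρ^j ≤ 3.8e-12/4.143e-03 = 9.1721e-10.
j ≥ ln(9.1721e-10)/ln(0.2875) = -20.8097/-1.24653 = 16.694.
So 17 more iterations are needed.

17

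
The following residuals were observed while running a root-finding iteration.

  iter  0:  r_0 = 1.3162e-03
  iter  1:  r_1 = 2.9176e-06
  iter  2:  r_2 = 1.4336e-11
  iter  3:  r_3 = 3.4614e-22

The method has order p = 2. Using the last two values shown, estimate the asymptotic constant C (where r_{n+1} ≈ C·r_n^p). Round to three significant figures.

1.68

C ≈ r_3 / r_2^2
  = 3.4614e-22 / (1.4336e-11)^2
  = 3.4614e-22 / 2.05521e-22 ≈ 1.6842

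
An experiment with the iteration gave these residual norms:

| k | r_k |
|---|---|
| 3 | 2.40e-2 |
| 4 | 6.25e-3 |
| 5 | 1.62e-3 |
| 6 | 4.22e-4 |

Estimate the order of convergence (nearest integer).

1

Consecutive ratios: r_6/r_5 = 4.22e-4/1.62e-3 = 0.260494, r_5/r_4 = 1.62e-3/6.25e-3 = 0.2592.
p ≈ ln(0.260494)/ln(0.2592) = -1.3452/-1.3502 ≈ 1.00.
So the convergence is linear (order 1).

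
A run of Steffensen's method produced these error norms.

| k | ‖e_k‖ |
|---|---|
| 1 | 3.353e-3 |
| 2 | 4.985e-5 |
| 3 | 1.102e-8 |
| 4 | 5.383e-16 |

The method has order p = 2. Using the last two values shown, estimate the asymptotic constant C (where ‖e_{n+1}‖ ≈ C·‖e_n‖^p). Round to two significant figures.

C ≈ ‖e_4‖ / ‖e_3‖^2
  = 5.383e-16 / (1.102e-8)^2
  = 5.383e-16 / 1.2144e-16 ≈ 4.4326

4.4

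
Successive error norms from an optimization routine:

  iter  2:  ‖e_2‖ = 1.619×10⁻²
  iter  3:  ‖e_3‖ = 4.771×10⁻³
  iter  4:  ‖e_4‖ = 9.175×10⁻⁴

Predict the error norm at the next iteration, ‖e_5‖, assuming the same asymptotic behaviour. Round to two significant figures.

9.9e-5

First estimate the order: p ≈ ln(‖e_4‖/‖e_3‖) / ln(‖e_3‖/‖e_2‖) = ln(9.175×10⁻⁴/4.771×10⁻³)/ln(4.771×10⁻³/1.619×10⁻²) = ln(0.192308)/ln(0.294688) ≈ 1.3493.
Then ‖e_5‖ ≈ ‖e_4‖·(‖e_4‖/‖e_3‖)^p = 9.175×10⁻⁴·(0.192308)^1.3493 = 9.175×10⁻⁴·0.108118 ≈ 9.92e-05.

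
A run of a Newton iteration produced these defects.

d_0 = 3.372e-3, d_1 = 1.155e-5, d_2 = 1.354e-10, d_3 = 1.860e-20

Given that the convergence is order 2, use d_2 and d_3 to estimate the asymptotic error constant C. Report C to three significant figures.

C ≈ d_3 / d_2^2
  = 1.860e-20 / (1.354e-10)^2
  = 1.860e-20 / 1.83332e-20 ≈ 1.0146

1.01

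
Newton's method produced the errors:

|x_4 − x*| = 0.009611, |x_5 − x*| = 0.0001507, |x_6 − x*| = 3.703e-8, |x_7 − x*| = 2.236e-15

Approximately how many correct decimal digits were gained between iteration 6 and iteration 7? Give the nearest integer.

7

Digits gained ≈ log₁₀(|x_6 − x*|/|x_7 − x*|) = log₁₀(3.703e-8/2.236e-15) = log₁₀(1.65608e+07) ≈ 7.219.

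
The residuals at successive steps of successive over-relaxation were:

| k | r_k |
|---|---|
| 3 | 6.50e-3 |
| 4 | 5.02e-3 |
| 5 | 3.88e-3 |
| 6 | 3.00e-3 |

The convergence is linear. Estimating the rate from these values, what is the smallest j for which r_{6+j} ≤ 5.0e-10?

61

Rate ρ ≈ r_6/r_5 = 3.00e-3/3.88e-3 = 0.7732.
After j more steps, r_{6+j} ≈ 3.00e-3·ρ^j; need ρ^j ≤ 5.0e-10/3.00e-3 = 1.66667e-07.
j ≥ ln(1.66667e-07)/ln(0.7732) = -15.6073/-0.25722 = 60.677.
So 61 more iterations are needed.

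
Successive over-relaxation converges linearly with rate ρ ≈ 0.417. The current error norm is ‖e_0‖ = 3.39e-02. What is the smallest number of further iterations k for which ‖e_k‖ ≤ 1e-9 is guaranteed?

20

After k steps, ‖e_k‖ ≈ 3.39e-02·0.417^k.
Need 0.417^k ≤ 1e-9/3.39e-02 = 2.94985e-08.
k ≥ ln(2.94985e-08)/ln(0.417) = -17.3389/-0.87467 = 19.823.
Smallest integer k = 20.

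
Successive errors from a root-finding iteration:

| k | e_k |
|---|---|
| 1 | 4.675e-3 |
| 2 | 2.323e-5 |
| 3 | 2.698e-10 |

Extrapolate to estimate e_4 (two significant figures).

First estimate the order: p ≈ ln(e_3/e_2) / ln(e_2/e_1) = ln(2.698e-10/2.323e-5)/ln(2.323e-5/4.675e-3) = ln(1.16143e-05)/ln(0.00496898) ≈ 2.1422.
Then e_4 ≈ e_3·(e_3/e_2)^p = 2.698e-10·(1.16143e-05)^2.1422 = 2.698e-10·2.68058e-11 ≈ 7.232e-21.

7.2e-21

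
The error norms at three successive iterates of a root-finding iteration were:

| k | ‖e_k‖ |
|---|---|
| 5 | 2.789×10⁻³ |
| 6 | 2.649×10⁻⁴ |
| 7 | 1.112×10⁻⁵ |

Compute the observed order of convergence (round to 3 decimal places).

p ≈ ln(‖e_7‖/‖e_6‖) / ln(‖e_6‖/‖e_5‖)
  = ln(1.112×10⁻⁵/2.649×10⁻⁴) / ln(2.649×10⁻⁴/2.789×10⁻³)
  = ln(0.0419781) / ln(0.0949803)
  = -3.170607 / -2.354086 ≈ 1.346853

1.347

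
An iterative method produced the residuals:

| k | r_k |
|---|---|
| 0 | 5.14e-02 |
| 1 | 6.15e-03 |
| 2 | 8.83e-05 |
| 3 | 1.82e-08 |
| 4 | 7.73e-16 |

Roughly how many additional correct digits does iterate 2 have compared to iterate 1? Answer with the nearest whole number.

2

Digits gained ≈ log₁₀(r_1/r_2) = log₁₀(6.15e-03/8.83e-05) = log₁₀(69.6489) ≈ 1.843.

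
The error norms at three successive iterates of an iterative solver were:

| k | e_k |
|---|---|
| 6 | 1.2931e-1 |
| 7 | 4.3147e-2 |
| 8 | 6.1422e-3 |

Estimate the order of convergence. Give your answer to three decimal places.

p ≈ ln(e_8/e_7) / ln(e_7/e_6)
  = ln(6.1422e-3/4.3147e-2) / ln(4.3147e-2/1.2931e-1)
  = ln(0.142355) / ln(0.333671)
  = -1.949431 / -1.097600 ≈ 1.776085

1.776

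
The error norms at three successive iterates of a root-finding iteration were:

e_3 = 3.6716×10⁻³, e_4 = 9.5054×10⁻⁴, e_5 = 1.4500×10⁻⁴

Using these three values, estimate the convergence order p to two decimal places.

1.39

p ≈ ln(e_5/e_4) / ln(e_4/e_3)
  = ln(1.4500×10⁻⁴/9.5054×10⁻⁴) / ln(9.5054×10⁻⁴/3.6716×10⁻³)
  = ln(0.152545) / ln(0.25889)
  = -1.88030 / -1.35135 ≈ 1.39142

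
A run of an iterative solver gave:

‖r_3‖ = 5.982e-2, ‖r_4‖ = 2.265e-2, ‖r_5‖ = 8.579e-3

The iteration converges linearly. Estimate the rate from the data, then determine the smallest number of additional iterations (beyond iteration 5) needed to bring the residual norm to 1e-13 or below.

Rate ρ ≈ ‖r_5‖/‖r_4‖ = 8.579e-3/2.265e-2 = 0.3788.
After j more steps, ‖r_{5+j}‖ ≈ 8.579e-3·ρ^j; need ρ^j ≤ 1e-13/8.579e-3 = 1.16564e-11.
j ≥ ln(1.16564e-11)/ln(0.3788) = -25.1752/-0.97075 = 25.934.
So 26 more iterations are needed.

26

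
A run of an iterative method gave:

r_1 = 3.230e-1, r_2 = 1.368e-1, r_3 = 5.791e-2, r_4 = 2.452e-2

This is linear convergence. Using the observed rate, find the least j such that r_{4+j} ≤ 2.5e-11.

25

Rate ρ ≈ r_4/r_3 = 2.452e-2/5.791e-2 = 0.4234.
After j more steps, r_{4+j} ≈ 2.452e-2·ρ^j; need ρ^j ≤ 2.5e-11/2.452e-2 = 1.01958e-09.
j ≥ ln(1.01958e-09)/ln(0.4234) = -20.7039/-0.85944 = 24.090.
So 25 more iterations are needed.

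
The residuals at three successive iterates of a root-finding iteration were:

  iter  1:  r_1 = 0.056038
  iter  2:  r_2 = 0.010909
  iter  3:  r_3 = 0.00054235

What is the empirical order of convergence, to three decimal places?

1.834

p ≈ ln(r_3/r_2) / ln(r_2/r_1)
  = ln(0.00054235/0.010909) / ln(0.010909/0.056038)
  = ln(0.0497158) / ln(0.194671)
  = -3.001432 / -1.636444 ≈ 1.834118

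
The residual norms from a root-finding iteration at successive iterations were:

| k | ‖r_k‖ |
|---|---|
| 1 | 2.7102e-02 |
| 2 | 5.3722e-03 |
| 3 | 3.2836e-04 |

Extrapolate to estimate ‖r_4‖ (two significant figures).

First estimate the order: p ≈ ln(‖r_3‖/‖r_2‖) / ln(‖r_2‖/‖r_1‖) = ln(3.2836e-04/5.3722e-03)/ln(5.3722e-03/2.7102e-02) = ln(0.0611221)/ln(0.198222) ≈ 1.7270.
Then ‖r_4‖ ≈ ‖r_3‖·(‖r_3‖/‖r_2‖)^p = 3.2836e-04·(0.0611221)^1.7270 = 3.2836e-04·0.00801243 ≈ 2.631e-06.

2.6e-6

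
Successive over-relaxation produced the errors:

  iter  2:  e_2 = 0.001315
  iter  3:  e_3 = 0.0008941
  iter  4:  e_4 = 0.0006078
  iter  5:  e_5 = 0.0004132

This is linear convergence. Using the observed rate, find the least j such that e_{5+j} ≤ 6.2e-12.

47

Rate ρ ≈ e_5/e_4 = 0.0004132/0.0006078 = 0.6798.
After j more steps, e_{5+j} ≈ 0.0004132·ρ^j; need ρ^j ≤ 6.2e-12/0.0004132 = 1.50048e-08.
j ≥ ln(1.50048e-08)/ln(0.6798) = -18.0149/-0.38596 = 46.676.
So 47 more iterations are needed.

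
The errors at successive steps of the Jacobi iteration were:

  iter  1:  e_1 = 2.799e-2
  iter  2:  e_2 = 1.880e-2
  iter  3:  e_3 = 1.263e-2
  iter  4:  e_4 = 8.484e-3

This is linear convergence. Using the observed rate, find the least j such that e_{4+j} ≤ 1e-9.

Rate ρ ≈ e_4/e_3 = 8.484e-3/1.263e-2 = 0.6717.
After j more steps, e_{4+j} ≈ 8.484e-3·ρ^j; need ρ^j ≤ 1e-9/8.484e-3 = 1.17869e-07.
j ≥ ln(1.17869e-07)/ln(0.6717) = -15.9537/-0.39794 = 40.091.
So 41 more iterations are needed.

41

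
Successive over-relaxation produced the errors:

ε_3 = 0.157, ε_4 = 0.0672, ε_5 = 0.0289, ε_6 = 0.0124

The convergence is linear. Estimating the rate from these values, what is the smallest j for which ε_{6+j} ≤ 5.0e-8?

15

Rate ρ ≈ ε_6/ε_5 = 0.0124/0.0289 = 0.4291.
After j more steps, ε_{6+j} ≈ 0.0124·ρ^j; need ρ^j ≤ 5.0e-8/0.0124 = 4.03226e-06.
j ≥ ln(4.03226e-06)/ln(0.4291) = -12.4212/-0.84607 = 14.681.
So 15 more iterations are needed.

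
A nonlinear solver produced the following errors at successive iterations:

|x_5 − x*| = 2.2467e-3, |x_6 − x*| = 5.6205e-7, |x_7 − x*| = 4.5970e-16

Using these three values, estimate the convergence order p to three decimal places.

p ≈ ln(|x_7 − x*|/|x_6 − x*|) / ln(|x_6 − x*|/|x_5 − x*|)
  = ln(4.5970e-16/5.6205e-7) / ln(5.6205e-7/2.2467e-3)
  = ln(8.17899e-10) / ln(0.000250167)
  = -20.924282 / -8.293382 ≈ 2.523010

2.523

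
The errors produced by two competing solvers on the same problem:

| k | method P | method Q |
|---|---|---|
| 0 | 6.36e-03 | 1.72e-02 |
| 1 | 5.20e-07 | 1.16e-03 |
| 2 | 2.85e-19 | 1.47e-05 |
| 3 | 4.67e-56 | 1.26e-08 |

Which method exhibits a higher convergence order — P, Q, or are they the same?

Method P: p ≈ ln(4.67e-56/2.85e-19)/ln(2.85e-19/5.20e-07) ≈ 3.00.
Method Q: p ≈ ln(1.26e-08/1.47e-05)/ln(1.47e-05/1.16e-03) ≈ 1.62.
Method P has the higher order (≈3.0 vs ≈1.6).

P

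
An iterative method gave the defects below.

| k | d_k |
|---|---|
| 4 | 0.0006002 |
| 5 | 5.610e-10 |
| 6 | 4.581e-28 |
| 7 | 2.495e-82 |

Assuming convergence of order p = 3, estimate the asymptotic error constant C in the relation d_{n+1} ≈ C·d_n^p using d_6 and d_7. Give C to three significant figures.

2.60

C ≈ d_7 / d_6^3
  = 2.495e-82 / (4.581e-28)^3
  = 2.495e-82 / 9.61349e-83 ≈ 2.5953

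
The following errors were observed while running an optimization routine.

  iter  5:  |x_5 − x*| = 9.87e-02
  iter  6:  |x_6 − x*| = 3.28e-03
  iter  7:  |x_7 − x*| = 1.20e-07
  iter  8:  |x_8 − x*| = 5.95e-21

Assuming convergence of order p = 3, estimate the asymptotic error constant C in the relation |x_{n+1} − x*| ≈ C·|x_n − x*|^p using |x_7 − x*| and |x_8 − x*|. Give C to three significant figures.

3.44

C ≈ |x_8 − x*| / |x_7 − x*|^3
  = 5.95e-21 / (1.20e-07)^3
  = 5.95e-21 / 1.728e-21 ≈ 3.4433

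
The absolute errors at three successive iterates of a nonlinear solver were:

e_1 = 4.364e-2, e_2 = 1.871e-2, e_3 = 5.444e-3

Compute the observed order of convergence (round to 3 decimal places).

1.458

p ≈ ln(e_3/e_2) / ln(e_2/e_1)
  = ln(5.444e-3/1.871e-2) / ln(1.871e-2/4.364e-2)
  = ln(0.290967) / ln(0.428735)
  = -1.234545 / -0.846916 ≈ 1.457695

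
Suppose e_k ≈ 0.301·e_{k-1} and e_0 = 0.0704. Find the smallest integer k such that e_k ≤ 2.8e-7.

11

After k steps, e_k ≈ 0.0704·0.301^k.
Need 0.301^k ≤ 2.8e-7/0.0704 = 3.97727e-06.
k ≥ ln(3.97727e-06)/ln(0.301) = -12.4349/-1.20065 = 10.357.
Smallest integer k = 11.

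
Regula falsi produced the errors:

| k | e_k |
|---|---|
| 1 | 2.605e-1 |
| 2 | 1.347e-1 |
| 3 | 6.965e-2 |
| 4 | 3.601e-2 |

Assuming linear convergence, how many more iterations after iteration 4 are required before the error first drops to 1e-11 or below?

Rate ρ ≈ e_4/e_3 = 3.601e-2/6.965e-2 = 0.5170.
After j more steps, e_{4+j} ≈ 3.601e-2·ρ^j; need ρ^j ≤ 1e-11/3.601e-2 = 2.77701e-10.
j ≥ ln(2.77701e-10)/ln(0.5170) = -22.0045/-0.65971 = 33.355.
So 34 more iterations are needed.

34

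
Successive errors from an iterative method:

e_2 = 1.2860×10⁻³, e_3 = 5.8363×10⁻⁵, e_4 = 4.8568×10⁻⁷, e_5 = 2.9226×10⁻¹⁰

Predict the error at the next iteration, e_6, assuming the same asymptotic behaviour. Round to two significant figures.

3.0e-15

First estimate the order: p ≈ ln(e_5/e_4) / ln(e_4/e_3) = ln(2.9226×10⁻¹⁰/4.8568×10⁻⁷)/ln(4.8568×10⁻⁷/5.8363×10⁻⁵) = ln(0.000601754)/ln(0.00832171) ≈ 1.5485.
Then e_6 ≈ e_5·(e_5/e_4)^p = 2.9226×10⁻¹⁰·(0.000601754)^1.5485 = 2.9226×10⁻¹⁰·1.03022e-05 ≈ 3.011e-15.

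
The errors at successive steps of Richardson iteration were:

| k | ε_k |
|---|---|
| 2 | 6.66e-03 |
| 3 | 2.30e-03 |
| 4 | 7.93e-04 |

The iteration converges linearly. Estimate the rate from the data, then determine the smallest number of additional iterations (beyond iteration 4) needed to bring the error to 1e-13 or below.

Rate ρ ≈ ε_4/ε_3 = 7.93e-04/2.30e-03 = 0.3448.
After j more steps, ε_{4+j} ≈ 7.93e-04·ρ^j; need ρ^j ≤ 1e-13/7.93e-04 = 1.26103e-10.
j ≥ ln(1.26103e-10)/ln(0.3448) = -22.7939/-1.06479 = 21.407.
So 22 more iterations are needed.

22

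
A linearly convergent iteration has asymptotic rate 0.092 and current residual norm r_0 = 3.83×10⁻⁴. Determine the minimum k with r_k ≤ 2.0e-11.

After k steps, r_k ≈ 3.83×10⁻⁴·0.092^k.
Need 0.092^k ≤ 2.0e-11/3.83×10⁻⁴ = 5.22193e-08.
k ≥ ln(5.22193e-08)/ln(0.092) = -16.7678/-2.38597 = 7.028.
Smallest integer k = 8.

8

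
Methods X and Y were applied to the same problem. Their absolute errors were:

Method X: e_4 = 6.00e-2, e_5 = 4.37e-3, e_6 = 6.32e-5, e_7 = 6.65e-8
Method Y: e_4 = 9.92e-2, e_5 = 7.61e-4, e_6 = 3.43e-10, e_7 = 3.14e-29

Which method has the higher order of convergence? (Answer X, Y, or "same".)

Y

Method X: p ≈ ln(6.65e-8/6.32e-5)/ln(6.32e-5/4.37e-3) ≈ 1.62.
Method Y: p ≈ ln(3.14e-29/3.43e-10)/ln(3.43e-10/7.61e-4) ≈ 3.00.
Method Y has the higher order (≈3.0 vs ≈1.6).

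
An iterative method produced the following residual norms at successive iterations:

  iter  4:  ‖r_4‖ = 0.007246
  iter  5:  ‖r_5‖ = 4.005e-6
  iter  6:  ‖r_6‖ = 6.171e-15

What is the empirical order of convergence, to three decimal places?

p ≈ ln(‖r_6‖/‖r_5‖) / ln(‖r_5‖/‖r_4‖)
  = ln(6.171e-15/4.005e-6) / ln(4.005e-6/0.007246)
  = ln(1.54082e-09) / ln(0.000552719)
  = -20.290951 / -7.500661 ≈ 2.705222

2.705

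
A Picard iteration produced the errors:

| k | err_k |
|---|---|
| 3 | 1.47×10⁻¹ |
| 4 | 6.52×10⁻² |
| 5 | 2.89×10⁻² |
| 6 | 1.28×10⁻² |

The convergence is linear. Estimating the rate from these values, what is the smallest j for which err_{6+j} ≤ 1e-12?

29

Rate ρ ≈ err_6/err_5 = 1.28×10⁻²/2.89×10⁻² = 0.4429.
After j more steps, err_{6+j} ≈ 1.28×10⁻²·ρ^j; need ρ^j ≤ 1e-12/1.28×10⁻² = 7.8125e-11.
j ≥ ln(7.8125e-11)/ln(0.4429) = -23.2727/-0.81441 = 28.576.
So 29 more iterations are needed.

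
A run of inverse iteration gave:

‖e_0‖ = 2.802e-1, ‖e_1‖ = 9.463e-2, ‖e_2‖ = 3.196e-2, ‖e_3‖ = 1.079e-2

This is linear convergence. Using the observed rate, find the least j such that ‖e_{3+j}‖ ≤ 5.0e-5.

5

Rate ρ ≈ ‖e_3‖/‖e_2‖ = 1.079e-2/3.196e-2 = 0.3376.
After j more steps, ‖e_{3+j}‖ ≈ 1.079e-2·ρ^j; need ρ^j ≤ 5.0e-5/1.079e-2 = 0.00463392.
j ≥ ln(0.00463392)/ln(0.3376) = -5.3744/-1.08589 = 4.949.
So 5 more iterations are needed.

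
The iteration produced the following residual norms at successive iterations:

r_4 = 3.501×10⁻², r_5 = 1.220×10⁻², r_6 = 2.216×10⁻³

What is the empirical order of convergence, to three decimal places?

1.618

p ≈ ln(r_6/r_5) / ln(r_5/r_4)
  = ln(2.216×10⁻³/1.220×10⁻²) / ln(1.220×10⁻²/3.501×10⁻²)
  = ln(0.181639) / ln(0.348472)
  = -1.705734 / -1.054197 ≈ 1.618041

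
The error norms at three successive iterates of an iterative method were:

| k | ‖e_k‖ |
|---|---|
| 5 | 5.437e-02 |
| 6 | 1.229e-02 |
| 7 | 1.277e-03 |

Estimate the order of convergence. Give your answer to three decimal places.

p ≈ ln(‖e_7‖/‖e_6‖) / ln(‖e_6‖/‖e_5‖)
  = ln(1.277e-03/1.229e-02) / ln(1.229e-02/5.437e-02)
  = ln(0.103906) / ln(0.226044)
  = -2.264269 / -1.487026 ≈ 1.522683

1.523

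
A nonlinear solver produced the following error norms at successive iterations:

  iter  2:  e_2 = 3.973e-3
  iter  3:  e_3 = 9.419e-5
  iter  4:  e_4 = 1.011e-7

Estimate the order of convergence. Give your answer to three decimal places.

p ≈ ln(e_4/e_3) / ln(e_3/e_2)
  = ln(1.011e-7/9.419e-5) / ln(9.419e-5/3.973e-3)
  = ln(0.00107336) / ln(0.0237075)
  = -6.836961 / -3.741964 ≈ 1.827105

1.827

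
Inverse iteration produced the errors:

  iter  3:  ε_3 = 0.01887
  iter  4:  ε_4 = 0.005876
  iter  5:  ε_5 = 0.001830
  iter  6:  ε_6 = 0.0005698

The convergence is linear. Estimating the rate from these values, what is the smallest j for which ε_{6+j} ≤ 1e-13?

Rate ρ ≈ ε_6/ε_5 = 0.0005698/0.001830 = 0.3114.
After j more steps, ε_{6+j} ≈ 0.0005698·ρ^j; need ρ^j ≤ 1e-13/0.0005698 = 1.755e-10.
j ≥ ln(1.755e-10)/ln(0.3114) = -22.4634/-1.16668 = 19.254.
So 20 more iterations are needed.

20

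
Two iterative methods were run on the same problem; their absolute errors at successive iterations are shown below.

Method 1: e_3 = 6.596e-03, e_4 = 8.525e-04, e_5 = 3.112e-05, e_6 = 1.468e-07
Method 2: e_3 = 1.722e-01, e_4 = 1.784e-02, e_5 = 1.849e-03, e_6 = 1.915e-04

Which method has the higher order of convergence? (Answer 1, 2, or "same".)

Method 1: p ≈ ln(1.468e-07/3.112e-05)/ln(3.112e-05/8.525e-04) ≈ 1.62.
Method 2: p ≈ ln(1.915e-04/1.849e-03)/ln(1.849e-03/1.784e-02) ≈ 1.00.
Method 1 has the higher order (≈1.6 vs ≈1.0).

1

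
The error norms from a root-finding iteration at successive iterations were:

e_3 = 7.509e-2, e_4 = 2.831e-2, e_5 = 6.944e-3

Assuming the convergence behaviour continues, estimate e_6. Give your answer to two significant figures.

9.2e-4

First estimate the order: p ≈ ln(e_5/e_4) / ln(e_4/e_3) = ln(6.944e-3/2.831e-2)/ln(2.831e-2/7.509e-2) = ln(0.245284)/ln(0.377014) ≈ 1.4407.
Then e_6 ≈ e_5·(e_5/e_4)^p = 6.944e-3·(0.245284)^1.4407 = 6.944e-3·0.132037 ≈ 0.0009169.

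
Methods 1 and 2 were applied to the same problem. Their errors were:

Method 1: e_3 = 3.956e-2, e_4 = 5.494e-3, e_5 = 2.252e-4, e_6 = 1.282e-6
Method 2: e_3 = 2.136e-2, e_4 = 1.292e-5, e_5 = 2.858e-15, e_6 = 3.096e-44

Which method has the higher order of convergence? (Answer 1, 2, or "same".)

2

Method 1: p ≈ ln(1.282e-6/2.252e-4)/ln(2.252e-4/5.494e-3) ≈ 1.62.
Method 2: p ≈ ln(3.096e-44/2.858e-15)/ln(2.858e-15/1.292e-5) ≈ 3.00.
Method 2 has the higher order (≈3.0 vs ≈1.6).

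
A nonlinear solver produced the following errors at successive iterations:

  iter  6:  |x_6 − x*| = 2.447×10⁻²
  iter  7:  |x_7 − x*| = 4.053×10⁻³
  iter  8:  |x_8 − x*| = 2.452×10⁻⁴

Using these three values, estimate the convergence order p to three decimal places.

1.560

p ≈ ln(|x_8 − x*|/|x_7 − x*|) / ln(|x_7 − x*|/|x_6 − x*|)
  = ln(2.452×10⁻⁴/4.053×10⁻³) / ln(4.053×10⁻³/2.447×10⁻²)
  = ln(0.0604984) / ln(0.165631)
  = -2.805138 / -1.797993 ≈ 1.560150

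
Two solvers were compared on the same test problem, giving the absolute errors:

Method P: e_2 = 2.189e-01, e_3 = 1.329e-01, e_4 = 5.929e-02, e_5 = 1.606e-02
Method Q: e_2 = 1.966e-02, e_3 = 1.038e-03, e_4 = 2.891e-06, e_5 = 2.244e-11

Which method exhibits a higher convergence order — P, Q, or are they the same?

Q

Method P: p ≈ ln(1.606e-02/5.929e-02)/ln(5.929e-02/1.329e-01) ≈ 1.62.
Method Q: p ≈ ln(2.244e-11/2.891e-06)/ln(2.891e-06/1.038e-03) ≈ 2.00.
Method Q has the higher order (≈2.0 vs ≈1.6).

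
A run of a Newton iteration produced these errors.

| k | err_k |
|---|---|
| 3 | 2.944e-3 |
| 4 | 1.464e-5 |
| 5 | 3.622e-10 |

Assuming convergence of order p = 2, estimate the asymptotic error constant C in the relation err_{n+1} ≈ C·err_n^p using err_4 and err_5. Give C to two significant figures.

1.7

C ≈ err_5 / err_4^2
  = 3.622e-10 / (1.464e-5)^2
  = 3.622e-10 / 2.1433e-10 ≈ 1.6899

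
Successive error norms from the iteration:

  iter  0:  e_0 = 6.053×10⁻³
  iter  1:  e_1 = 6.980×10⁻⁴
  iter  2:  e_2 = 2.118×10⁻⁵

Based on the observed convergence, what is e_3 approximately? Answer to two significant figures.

7.4e-8

First estimate the order: p ≈ ln(e_2/e_1) / ln(e_1/e_0) = ln(2.118×10⁻⁵/6.980×10⁻⁴)/ln(6.980×10⁻⁴/6.053×10⁻³) = ln(0.0303438)/ln(0.115315) ≈ 1.6181.
Then e_3 ≈ e_2·(e_2/e_1)^p = 2.118×10⁻⁵·(0.0303438)^1.6181 = 2.118×10⁻⁵·0.00349814 ≈ 7.409e-08.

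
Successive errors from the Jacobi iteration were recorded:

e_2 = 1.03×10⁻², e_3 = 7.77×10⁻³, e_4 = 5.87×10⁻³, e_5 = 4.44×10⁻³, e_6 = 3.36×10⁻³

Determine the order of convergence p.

Consecutive ratios: e_6/e_5 = 3.36×10⁻³/4.44×10⁻³ = 0.756757, e_5/e_4 = 4.44×10⁻³/5.87×10⁻³ = 0.756388.
p ≈ ln(0.756757)/ln(0.756388) = -0.2787/-0.2792 ≈ 1.00.
So the convergence is linear (order 1).

1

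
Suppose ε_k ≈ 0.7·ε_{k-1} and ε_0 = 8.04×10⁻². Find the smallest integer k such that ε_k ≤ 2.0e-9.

50

After k steps, ε_k ≈ 8.04×10⁻²·0.7^k.
Need 0.7^k ≤ 2.0e-9/8.04×10⁻² = 2.48756e-08.
k ≥ ln(2.48756e-08)/ln(0.7) = -17.5094/-0.35667 = 49.091.
Smallest integer k = 50.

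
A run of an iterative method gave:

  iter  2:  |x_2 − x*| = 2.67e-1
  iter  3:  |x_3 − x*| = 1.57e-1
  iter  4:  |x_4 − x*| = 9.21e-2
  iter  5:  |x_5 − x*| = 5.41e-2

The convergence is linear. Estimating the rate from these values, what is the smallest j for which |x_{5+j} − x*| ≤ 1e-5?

17

Rate ρ ≈ |x_5 − x*|/|x_4 − x*| = 5.41e-2/9.21e-2 = 0.5874.
After j more steps, |x_{5+j} − x*| ≈ 5.41e-2·ρ^j; need ρ^j ≤ 1e-5/5.41e-2 = 0.000184843.
j ≥ ln(0.000184843)/ln(0.5874) = -8.5960/-0.53205 = 16.156.
So 17 more iterations are needed.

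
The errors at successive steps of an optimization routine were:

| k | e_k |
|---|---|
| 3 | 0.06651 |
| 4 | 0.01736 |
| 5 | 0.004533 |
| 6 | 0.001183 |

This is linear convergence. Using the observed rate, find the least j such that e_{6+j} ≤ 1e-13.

Rate ρ ≈ e_6/e_5 = 0.001183/0.004533 = 0.2610.
After j more steps, e_{6+j} ≈ 0.001183·ρ^j; need ρ^j ≤ 1e-13/0.001183 = 8.45309e-11.
j ≥ ln(8.45309e-11)/ln(0.2610) = -23.1939/-1.34323 = 17.267.
So 18 more iterations are needed.

18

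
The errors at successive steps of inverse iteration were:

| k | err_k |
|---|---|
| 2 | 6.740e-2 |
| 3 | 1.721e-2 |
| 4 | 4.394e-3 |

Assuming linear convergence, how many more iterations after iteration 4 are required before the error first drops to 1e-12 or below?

17

Rate ρ ≈ err_4/err_3 = 4.394e-3/1.721e-2 = 0.2553.
After j more steps, err_{4+j} ≈ 4.394e-3·ρ^j; need ρ^j ≤ 1e-12/4.394e-3 = 2.27583e-10.
j ≥ ln(2.27583e-10)/ln(0.2553) = -22.2035/-1.36532 = 16.262.
So 17 more iterations are needed.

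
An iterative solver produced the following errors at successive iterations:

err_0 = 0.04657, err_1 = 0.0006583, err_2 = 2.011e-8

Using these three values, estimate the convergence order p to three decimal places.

2.441

p ≈ ln(err_2/err_1) / ln(err_1/err_0)
  = ln(2.011e-8/0.0006583) / ln(0.0006583/0.04657)
  = ln(3.05484e-05) / ln(0.0141357)
  = -10.396198 / -4.259052 ≈ 2.440965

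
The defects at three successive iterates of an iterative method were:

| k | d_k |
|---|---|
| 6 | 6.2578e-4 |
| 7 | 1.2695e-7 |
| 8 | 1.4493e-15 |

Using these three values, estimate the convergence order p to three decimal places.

2.151

p ≈ ln(d_8/d_7) / ln(d_7/d_6)
  = ln(1.4493e-15/1.2695e-7) / ln(1.2695e-7/6.2578e-4)
  = ln(1.14163e-08) / ln(0.000202867)
  = -18.288224 / -8.502960 ≈ 2.150807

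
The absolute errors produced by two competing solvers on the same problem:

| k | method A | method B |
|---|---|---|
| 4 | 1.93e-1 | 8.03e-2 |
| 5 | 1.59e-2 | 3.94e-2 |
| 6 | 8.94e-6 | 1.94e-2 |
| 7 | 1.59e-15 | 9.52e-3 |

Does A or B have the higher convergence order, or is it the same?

Method A: p ≈ ln(1.59e-15/8.94e-6)/ln(8.94e-6/1.59e-2) ≈ 3.00.
Method B: p ≈ ln(9.52e-3/1.94e-2)/ln(1.94e-2/3.94e-2) ≈ 1.00.
Method A has the higher order (≈3.0 vs ≈1.0).

A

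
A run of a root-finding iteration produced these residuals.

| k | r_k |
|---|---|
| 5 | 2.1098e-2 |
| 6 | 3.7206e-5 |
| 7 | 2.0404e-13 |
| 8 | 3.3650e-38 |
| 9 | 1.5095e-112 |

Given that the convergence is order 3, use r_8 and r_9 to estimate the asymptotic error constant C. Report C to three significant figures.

C ≈ r_9 / r_8^3
  = 1.5095e-112 / (3.3650e-38)^3
  = 1.5095e-112 / 3.81027e-113 ≈ 3.9617

3.96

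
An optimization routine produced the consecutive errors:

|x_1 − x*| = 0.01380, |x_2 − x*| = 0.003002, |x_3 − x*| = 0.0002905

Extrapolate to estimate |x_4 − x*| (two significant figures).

First estimate the order: p ≈ ln(|x_3 − x*|/|x_2 − x*|) / ln(|x_2 − x*|/|x_1 − x*|) = ln(0.0002905/0.003002)/ln(0.003002/0.01380) = ln(0.0967688)/ln(0.217536) ≈ 1.5310.
Then |x_4 − x*| ≈ |x_3 − x*|·(|x_3 − x*|/|x_2 − x*|)^p = 0.0002905·(0.0967688)^1.5310 = 0.0002905·0.0280002 ≈ 8.134e-06.

8.1e-6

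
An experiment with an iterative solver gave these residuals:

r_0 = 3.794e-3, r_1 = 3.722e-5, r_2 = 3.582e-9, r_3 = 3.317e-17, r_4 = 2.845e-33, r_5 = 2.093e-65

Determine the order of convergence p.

Consecutive ratios: r_5/r_4 = 2.093e-65/2.845e-33 = 7.35677e-33, r_4/r_3 = 2.845e-33/3.317e-17 = 8.57703e-17.
p ≈ ln(7.35677e-33)/ln(8.57703e-17) = -73.9897/-36.9949 ≈ 2.00.
So the convergence is quadratic (order 2).

2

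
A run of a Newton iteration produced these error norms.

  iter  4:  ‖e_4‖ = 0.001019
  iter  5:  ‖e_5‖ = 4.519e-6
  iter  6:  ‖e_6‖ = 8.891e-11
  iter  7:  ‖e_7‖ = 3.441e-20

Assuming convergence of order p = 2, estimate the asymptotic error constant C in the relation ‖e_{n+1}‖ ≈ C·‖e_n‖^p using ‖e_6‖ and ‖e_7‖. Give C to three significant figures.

C ≈ ‖e_7‖ / ‖e_6‖^2
  = 3.441e-20 / (8.891e-11)^2
  = 3.441e-20 / 7.90499e-21 ≈ 4.3529

4.35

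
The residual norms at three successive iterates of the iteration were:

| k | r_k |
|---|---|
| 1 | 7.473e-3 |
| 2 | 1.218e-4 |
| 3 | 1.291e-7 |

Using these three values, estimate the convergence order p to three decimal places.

1.664

p ≈ ln(r_3/r_2) / ln(r_2/r_1)
  = ln(1.291e-7/1.218e-4) / ln(1.218e-4/7.473e-3)
  = ln(0.00105993) / ln(0.0162987)
  = -6.849552 / -4.116670 ≈ 1.663857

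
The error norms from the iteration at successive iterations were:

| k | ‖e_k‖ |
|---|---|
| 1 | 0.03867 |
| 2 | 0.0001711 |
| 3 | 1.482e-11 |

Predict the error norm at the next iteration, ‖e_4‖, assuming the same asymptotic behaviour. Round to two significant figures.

9.6e-33

First estimate the order: p ≈ ln(‖e_3‖/‖e_2‖) / ln(‖e_2‖/‖e_1‖) = ln(1.482e-11/0.0001711)/ln(0.0001711/0.03867) = ln(8.6616e-08)/ln(0.00442462) ≈ 3.0000.
Then ‖e_4‖ ≈ ‖e_3‖·(‖e_3‖/‖e_2‖)^p = 1.482e-11·(8.6616e-08)^3.0000 = 1.482e-11·6.49822e-22 ≈ 9.63e-33.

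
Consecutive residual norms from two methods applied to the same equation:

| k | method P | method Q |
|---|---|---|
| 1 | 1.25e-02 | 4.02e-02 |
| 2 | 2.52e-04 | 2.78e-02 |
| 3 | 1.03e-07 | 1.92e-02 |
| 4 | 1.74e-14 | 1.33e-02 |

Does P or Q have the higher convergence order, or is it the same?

Method P: p ≈ ln(1.74e-14/1.03e-07)/ln(1.03e-07/2.52e-04) ≈ 2.00.
Method Q: p ≈ ln(1.33e-02/1.92e-02)/ln(1.92e-02/2.78e-02) ≈ 0.99.
Method P has the higher order (≈2.0 vs ≈1.0).

P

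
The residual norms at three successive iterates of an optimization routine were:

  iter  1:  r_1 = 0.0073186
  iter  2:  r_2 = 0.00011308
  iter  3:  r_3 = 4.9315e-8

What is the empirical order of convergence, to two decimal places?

1.86

p ≈ ln(r_3/r_2) / ln(r_2/r_1)
  = ln(4.9315e-8/0.00011308) / ln(0.00011308/0.0073186)
  = ln(0.000436107) / ln(0.015451)
  = -7.73762 / -4.17008 ≈ 1.85551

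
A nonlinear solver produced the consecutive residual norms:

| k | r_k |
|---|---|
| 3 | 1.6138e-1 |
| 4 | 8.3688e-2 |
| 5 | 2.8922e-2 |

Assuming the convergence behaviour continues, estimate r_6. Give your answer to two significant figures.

5.2e-3

First estimate the order: p ≈ ln(r_5/r_4) / ln(r_4/r_3) = ln(2.8922e-2/8.3688e-2)/ln(8.3688e-2/1.6138e-1) = ln(0.345593)/ln(0.518577) ≈ 1.6180.
Then r_6 ≈ r_5·(r_5/r_4)^p = 2.8922e-2·(0.345593)^1.6180 = 2.8922e-2·0.179225 ≈ 0.005184.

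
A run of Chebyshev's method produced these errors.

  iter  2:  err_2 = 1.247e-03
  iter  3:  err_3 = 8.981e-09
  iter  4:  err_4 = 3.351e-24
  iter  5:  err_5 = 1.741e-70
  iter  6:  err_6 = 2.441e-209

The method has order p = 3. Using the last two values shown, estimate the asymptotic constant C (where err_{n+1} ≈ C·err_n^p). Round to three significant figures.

C ≈ err_6 / err_5^3
  = 2.441e-209 / (1.741e-70)^3
  = 2.441e-209 / 5.27711e-210 ≈ 4.6256

4.63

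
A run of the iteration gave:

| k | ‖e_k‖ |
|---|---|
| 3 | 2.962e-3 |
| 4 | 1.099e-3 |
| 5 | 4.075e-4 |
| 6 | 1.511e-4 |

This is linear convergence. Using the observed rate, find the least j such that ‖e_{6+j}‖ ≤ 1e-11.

17

Rate ρ ≈ ‖e_6‖/‖e_5‖ = 1.511e-4/4.075e-4 = 0.3708.
After j more steps, ‖e_{6+j}‖ ≈ 1.511e-4·ρ^j; need ρ^j ≤ 1e-11/1.511e-4 = 6.61813e-08.
j ≥ ln(6.61813e-08)/ln(0.3708) = -16.5309/-0.99209 = 16.663.
So 17 more iterations are needed.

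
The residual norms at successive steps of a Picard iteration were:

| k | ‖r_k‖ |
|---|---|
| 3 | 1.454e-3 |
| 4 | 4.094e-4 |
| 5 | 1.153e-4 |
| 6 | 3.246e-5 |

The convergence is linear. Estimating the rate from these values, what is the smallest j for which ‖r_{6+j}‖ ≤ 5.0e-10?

9

Rate ρ ≈ ‖r_6‖/‖r_5‖ = 3.246e-5/1.153e-4 = 0.2815.
After j more steps, ‖r_{6+j}‖ ≈ 3.246e-5·ρ^j; need ρ^j ≤ 5.0e-10/3.246e-5 = 1.54036e-05.
j ≥ ln(1.54036e-05)/ln(0.2815) = -11.0809/-1.26762 = 8.741.
So 9 more iterations are needed.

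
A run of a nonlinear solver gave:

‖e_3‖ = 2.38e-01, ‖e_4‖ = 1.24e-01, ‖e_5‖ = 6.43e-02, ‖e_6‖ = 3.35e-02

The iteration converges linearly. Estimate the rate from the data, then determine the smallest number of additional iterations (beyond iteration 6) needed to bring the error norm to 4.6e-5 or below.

11

Rate ρ ≈ ‖e_6‖/‖e_5‖ = 3.35e-02/6.43e-02 = 0.5210.
After j more steps, ‖e_{6+j}‖ ≈ 3.35e-02·ρ^j; need ρ^j ≤ 4.6e-5/3.35e-02 = 0.00137313.
j ≥ ln(0.00137313)/ln(0.5210) = -6.5907/-0.65201 = 10.108.
So 11 more iterations are needed.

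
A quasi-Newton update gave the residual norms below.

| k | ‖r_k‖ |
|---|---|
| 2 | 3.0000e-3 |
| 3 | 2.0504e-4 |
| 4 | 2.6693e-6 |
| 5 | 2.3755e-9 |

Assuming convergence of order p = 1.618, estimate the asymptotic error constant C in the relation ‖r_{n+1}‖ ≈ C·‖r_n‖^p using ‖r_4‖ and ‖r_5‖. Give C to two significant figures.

2.5

C ≈ ‖r_5‖ / ‖r_4‖^1.618
  = 2.3755e-9 / (2.6693e-6)^1.618
  = 2.3755e-9 / 9.59204e-10 ≈ 2.4765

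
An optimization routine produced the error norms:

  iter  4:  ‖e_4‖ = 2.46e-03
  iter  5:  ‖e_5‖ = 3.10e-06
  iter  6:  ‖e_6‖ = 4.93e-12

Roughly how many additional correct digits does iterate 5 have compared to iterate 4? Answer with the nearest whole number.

3

Digits gained ≈ log₁₀(‖e_4‖/‖e_5‖) = log₁₀(2.46e-03/3.10e-06) = log₁₀(793.548) ≈ 2.900.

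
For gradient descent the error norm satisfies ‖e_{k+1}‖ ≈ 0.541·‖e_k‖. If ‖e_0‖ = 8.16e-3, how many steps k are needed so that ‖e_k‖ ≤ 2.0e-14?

44

After k steps, ‖e_k‖ ≈ 8.16e-3·0.541^k.
Need 0.541^k ≤ 2.0e-14/8.16e-3 = 2.45098e-12.
k ≥ ln(2.45098e-12)/ln(0.541) = -26.7345/-0.61434 = 43.517.
Smallest integer k = 44.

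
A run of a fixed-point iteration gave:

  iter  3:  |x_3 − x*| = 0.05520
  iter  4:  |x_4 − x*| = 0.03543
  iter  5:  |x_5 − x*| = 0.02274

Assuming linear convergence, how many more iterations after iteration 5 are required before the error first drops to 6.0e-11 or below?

Rate ρ ≈ |x_5 − x*|/|x_4 − x*| = 0.02274/0.03543 = 0.6418.
After j more steps, |x_{5+j} − x*| ≈ 0.02274·ρ^j; need ρ^j ≤ 6.0e-11/0.02274 = 2.63852e-09.
j ≥ ln(2.63852e-09)/ln(0.6418) = -19.7530/-0.44348 = 44.541.
So 45 more iterations are needed.

45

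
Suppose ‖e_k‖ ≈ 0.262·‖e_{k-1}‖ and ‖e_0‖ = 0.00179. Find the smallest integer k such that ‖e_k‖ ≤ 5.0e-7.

7

After k steps, ‖e_k‖ ≈ 0.00179·0.262^k.
Need 0.262^k ≤ 5.0e-7/0.00179 = 0.00027933.
k ≥ ln(0.00027933)/ln(0.262) = -8.1831/-1.33941 = 6.109.
Smallest integer k = 7.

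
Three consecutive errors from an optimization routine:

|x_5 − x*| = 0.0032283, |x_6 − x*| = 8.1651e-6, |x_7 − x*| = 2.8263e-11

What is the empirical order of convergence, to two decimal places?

p ≈ ln(|x_7 − x*|/|x_6 − x*|) / ln(|x_6 − x*|/|x_5 − x*|)
  = ln(2.8263e-11/8.1651e-6) / ln(8.1651e-6/0.0032283)
  = ln(3.46144e-06) / ln(0.00252923)
  = -12.57383 / -5.97984 ≈ 2.10270

2.10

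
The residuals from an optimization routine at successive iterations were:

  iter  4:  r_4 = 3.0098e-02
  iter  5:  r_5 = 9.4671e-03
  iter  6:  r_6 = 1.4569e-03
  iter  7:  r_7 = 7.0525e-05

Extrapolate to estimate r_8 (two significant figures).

5.3e-7

First estimate the order: p ≈ ln(r_7/r_6) / ln(r_6/r_5) = ln(7.0525e-05/1.4569e-03)/ln(1.4569e-03/9.4671e-03) = ln(0.0484076)/ln(0.153891) ≈ 1.6180.
Then r_8 ≈ r_7·(r_7/r_6)^p = 7.0525e-05·(0.0484076)^1.6180 = 7.0525e-05·0.00745058 ≈ 5.255e-07.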